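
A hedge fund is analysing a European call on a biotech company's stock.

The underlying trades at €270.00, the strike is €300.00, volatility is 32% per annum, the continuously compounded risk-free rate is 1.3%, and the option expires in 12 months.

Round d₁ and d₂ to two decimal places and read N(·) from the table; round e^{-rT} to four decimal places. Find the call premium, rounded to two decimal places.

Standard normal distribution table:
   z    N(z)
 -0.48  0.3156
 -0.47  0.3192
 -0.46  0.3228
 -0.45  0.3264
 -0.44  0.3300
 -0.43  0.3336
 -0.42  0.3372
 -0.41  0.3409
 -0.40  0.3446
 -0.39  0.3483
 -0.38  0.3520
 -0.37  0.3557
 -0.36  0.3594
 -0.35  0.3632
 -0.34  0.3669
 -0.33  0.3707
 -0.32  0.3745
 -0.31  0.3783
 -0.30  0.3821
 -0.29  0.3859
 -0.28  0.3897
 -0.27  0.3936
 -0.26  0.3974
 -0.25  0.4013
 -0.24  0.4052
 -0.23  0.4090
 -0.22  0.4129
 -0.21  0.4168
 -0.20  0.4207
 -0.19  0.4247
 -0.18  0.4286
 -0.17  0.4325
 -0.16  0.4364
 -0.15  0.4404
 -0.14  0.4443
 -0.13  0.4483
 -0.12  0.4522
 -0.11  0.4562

€24.38

σ√T = 0.32 × 1.0000 = 0.3200
ln(S/K) + (r + σ²/2)T = ln(270/300) + (0.013 + 0.32²/2)·1 = -0.1054 + 0.0642 = -0.0412
d₁ = -0.0412 / 0.3200 = -0.1286 ⇒ -0.13
d₂ = d₁ − σ√T = -0.1286 − 0.3200 = -0.4486 ⇒ -0.45
e^(−rT) = e^(−0.013·1) = 0.9871
C = 270·N(-0.13) − 300·0.9871·N(-0.45) = 270·0.4483 − 300·0.9871·0.3264 = 121.0410 − 96.6568 = 24.3842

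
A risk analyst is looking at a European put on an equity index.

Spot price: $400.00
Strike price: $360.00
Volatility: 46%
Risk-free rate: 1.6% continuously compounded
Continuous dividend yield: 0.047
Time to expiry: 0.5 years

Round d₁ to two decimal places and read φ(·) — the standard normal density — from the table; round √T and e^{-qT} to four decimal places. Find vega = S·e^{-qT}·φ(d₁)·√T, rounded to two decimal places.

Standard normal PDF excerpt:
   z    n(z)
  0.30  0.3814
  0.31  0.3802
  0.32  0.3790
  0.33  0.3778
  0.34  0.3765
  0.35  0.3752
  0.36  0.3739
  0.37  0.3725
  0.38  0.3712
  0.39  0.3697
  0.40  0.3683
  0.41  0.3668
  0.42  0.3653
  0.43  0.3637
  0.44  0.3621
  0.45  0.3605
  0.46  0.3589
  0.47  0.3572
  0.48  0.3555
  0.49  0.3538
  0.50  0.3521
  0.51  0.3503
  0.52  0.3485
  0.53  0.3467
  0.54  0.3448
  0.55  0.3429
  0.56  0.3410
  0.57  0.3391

100.04

T = 0.5;  σ√T = 0.3253
ln(S/K) + (r − q + σ²/2)T = ln(400/360) + (0.016 − 0.047 + 0.46²/2)·0.5 = 0.1054 + 0.0374 = 0.1428
d₁ = 0.1428 / 0.3253 = 0.4389 which rounds to 0.44
√T = √0.5 = 0.7071
φ(d₁) = φ(0.44) = 0.3621
e^(−qT) = e^(−0.047·0.5) = 0.9768
vega = S·e^(−qT)·φ(d₁)·√T = 400·0.9768·0.3621·0.7071 = 100.0403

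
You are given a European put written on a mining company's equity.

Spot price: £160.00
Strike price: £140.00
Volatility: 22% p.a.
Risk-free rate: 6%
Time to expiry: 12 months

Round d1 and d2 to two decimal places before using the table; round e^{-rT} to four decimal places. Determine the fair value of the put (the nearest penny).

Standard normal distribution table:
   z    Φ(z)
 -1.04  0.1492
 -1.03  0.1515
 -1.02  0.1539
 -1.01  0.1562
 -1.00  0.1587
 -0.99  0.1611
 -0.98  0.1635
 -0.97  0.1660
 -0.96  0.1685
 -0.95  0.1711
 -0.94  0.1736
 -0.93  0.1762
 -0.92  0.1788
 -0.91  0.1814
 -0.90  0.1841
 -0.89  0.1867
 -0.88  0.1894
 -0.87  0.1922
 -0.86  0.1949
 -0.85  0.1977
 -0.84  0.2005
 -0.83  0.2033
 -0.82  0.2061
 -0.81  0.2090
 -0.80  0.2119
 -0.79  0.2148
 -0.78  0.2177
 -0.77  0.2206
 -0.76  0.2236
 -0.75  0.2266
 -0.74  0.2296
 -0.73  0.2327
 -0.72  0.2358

σ√T = 0.22 × 1.0000 = 0.2200
ln(S/K) + (r + σ²/2)T = ln(160/140) + (0.06 + 0.22²/2)·1 = 0.1335 + 0.0842 = 0.2177
d₁ = 0.2177 / 0.2200 = 0.9897 ⇒ 0.99
d₂ = d₁ − σ√T = 0.9897 − 0.2200 = 0.7697 ⇒ 0.77
e^(−rT) = e^(−0.06·1) = 0.9418
P = 140·0.9418·N(-0.77) − 160·N(-0.99) = 140·0.9418·0.2206 − 160·0.1611 = 29.0866 − 25.7760 = 3.3106

£3.31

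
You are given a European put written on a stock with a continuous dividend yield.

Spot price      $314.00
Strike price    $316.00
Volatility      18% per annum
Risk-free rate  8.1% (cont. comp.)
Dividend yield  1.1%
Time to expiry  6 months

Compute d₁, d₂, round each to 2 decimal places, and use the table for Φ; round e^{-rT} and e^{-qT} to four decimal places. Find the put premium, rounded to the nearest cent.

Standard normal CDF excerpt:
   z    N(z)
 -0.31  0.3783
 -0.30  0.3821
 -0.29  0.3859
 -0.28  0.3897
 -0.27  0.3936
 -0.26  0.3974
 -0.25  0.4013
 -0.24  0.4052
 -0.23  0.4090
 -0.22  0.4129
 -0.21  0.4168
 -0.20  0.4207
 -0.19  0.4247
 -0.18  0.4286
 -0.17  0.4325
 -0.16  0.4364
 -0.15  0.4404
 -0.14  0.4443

σ√T = 0.18 × 0.7071 = 0.1273
d₁ = [ln(314/316) + (0.081 − 0.011 + 0.18²/2)·0.5] / 0.1273 = [-0.0063 + 0.0431] / 0.1273 = 0.2887 ≈ 0.29
d₂ = d₁ − σ√T = 0.2887 − 0.1273 = 0.1615 ≈ 0.16
exp(−qT) = exp(−0.011·0.5) = 0.9945;  exp(−rT) = exp(−0.081·0.5) = 0.9603
P = 316·0.9603·N(-0.16) − 314·0.9945·N(-0.29) = 316·0.9603·0.4364 − 314·0.9945·0.3859 = 132.4277 − 120.5062 = 11.9215

$11.92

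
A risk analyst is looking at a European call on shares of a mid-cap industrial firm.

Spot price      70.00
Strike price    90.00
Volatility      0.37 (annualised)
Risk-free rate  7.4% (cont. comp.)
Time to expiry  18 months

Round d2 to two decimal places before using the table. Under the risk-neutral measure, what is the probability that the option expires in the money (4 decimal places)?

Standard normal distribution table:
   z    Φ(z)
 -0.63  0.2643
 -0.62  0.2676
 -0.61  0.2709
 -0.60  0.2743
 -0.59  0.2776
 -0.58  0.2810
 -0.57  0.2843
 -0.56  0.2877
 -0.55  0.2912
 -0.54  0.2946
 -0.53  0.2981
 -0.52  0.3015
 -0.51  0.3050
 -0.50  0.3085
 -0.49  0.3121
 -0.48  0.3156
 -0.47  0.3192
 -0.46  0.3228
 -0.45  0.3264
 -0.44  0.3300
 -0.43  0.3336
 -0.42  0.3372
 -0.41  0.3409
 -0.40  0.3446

σ√T = 0.37 × 1.2247 = 0.4532
d₁ = [ln(70/90) + (0.074 + 0.37²/2)·1.5] / 0.4532 = [-0.2513 + 0.2137] / 0.4532 = -0.0831 which rounds to -0.08
d₂ = d₁ − σ√T = -0.0831 − 0.4532 = -0.5362 which rounds to -0.54
Pr(exercise) under Q = N(d₂) = 0.2946

0.2946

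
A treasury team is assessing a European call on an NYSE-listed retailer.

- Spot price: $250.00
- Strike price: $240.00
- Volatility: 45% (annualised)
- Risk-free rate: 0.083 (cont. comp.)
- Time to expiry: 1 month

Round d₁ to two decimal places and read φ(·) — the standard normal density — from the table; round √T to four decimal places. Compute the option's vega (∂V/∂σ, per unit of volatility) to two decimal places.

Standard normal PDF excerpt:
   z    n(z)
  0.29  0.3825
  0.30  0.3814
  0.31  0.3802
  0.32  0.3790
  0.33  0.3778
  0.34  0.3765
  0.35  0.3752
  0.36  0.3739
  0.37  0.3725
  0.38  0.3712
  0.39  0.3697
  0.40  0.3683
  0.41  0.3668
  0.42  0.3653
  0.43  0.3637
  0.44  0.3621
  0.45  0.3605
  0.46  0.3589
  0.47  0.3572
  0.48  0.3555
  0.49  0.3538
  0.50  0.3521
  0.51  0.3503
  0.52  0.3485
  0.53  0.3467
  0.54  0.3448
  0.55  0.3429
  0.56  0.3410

σ√T = 0.45 × 0.2887 = 0.1299
d₁ = [ln(250/240) + (0.083 + 0.45²/2)·0.08333] / 0.1299 = [0.0408 + 0.0154] / 0.1299 = 0.4324 which rounds to 0.43
√T = √0.08333 = 0.2887
φ(d₁) = φ(0.43) = 0.3637
vega = S·φ(d₁)·√T = 250·0.3637·0.2887 = 26.2500

26.25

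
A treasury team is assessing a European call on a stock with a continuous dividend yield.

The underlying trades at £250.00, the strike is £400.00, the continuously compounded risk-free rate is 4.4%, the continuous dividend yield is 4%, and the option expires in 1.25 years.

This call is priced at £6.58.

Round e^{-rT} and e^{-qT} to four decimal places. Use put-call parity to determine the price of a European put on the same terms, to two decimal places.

e^(−qT) = e^(−0.04·1.25) = 0.9512;  e^(−rT) = e^(−0.044·1.25) = 0.9465
Put-call parity: C − P = S·e^(−qT) − K·e^(−rT) = 250·0.9512 − 400·0.9465 = 237.8000 − 378.6000 = -140.8000
P = C − (C − P) = 6.58 − (-140.8000) = 147.3800

£147.38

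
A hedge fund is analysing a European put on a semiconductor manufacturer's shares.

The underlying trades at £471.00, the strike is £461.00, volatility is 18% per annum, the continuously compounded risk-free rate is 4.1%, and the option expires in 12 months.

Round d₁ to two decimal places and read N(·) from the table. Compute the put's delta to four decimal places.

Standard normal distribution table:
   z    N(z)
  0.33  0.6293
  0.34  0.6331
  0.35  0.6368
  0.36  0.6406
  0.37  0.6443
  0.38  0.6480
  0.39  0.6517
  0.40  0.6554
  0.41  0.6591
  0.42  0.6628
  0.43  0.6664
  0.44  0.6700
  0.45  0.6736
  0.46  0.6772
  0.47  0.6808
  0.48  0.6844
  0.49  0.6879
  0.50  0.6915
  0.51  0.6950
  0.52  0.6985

-0.3300

σ√T = 0.18·√1 = 0.1800
ln(S/K) + (r + σ²/2)T = ln(471/461) + (0.041 + 0.18²/2)·1 = 0.0215 + 0.0572 = 0.0787
d₁ = 0.0787 / 0.1800 = 0.4370 → 0.44
N(d₁) = N(0.44) = 0.6700
Δ_put = N(d₁) − 1 = 0.6700 − 1 = -0.3300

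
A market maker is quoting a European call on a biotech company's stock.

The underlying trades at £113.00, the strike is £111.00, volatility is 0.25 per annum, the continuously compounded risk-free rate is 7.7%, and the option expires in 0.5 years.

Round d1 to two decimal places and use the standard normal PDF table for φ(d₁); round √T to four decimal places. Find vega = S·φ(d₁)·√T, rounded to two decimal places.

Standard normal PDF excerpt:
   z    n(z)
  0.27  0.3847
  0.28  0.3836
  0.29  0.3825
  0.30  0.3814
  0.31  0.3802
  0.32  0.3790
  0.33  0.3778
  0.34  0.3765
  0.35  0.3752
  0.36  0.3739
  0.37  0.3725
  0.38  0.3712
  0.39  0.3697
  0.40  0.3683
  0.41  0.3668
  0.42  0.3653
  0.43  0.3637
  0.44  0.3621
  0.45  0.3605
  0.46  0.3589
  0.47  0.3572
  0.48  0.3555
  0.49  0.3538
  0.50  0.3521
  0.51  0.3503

σ√T = 0.25·√0.5 = 0.1768
d₁ = [ln(113/111) + (0.077 + 0.25²/2)·0.5] / 0.1768 = [0.0179 + 0.0541] / 0.1768 = 0.4072 ≈ 0.41
√T = √0.5 = 0.7071
φ(d₁) = φ(0.41) = 0.3668
vega = S·φ(d₁)·√T = 113·0.3668·0.7071 = 29.3082

29.31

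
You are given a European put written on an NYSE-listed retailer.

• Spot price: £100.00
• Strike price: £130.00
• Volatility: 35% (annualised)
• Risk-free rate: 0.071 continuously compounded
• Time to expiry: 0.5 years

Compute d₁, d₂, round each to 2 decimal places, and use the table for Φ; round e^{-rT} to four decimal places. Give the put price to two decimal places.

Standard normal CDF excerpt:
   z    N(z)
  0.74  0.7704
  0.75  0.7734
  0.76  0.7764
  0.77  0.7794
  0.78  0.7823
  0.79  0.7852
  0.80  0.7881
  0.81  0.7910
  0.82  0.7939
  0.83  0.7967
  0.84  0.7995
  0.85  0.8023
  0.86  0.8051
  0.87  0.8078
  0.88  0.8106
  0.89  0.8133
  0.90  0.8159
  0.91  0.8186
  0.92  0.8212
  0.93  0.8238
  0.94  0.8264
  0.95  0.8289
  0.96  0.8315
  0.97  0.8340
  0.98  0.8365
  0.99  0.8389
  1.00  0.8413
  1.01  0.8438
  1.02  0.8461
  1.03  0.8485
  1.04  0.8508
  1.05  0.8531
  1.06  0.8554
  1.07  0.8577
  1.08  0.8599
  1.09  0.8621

£28.22

T = 0.5;  σ√T = 0.2475
d₁ = [ln(100/130) + (0.071 + 0.35²/2)·0.5] / 0.2475 = [-0.2624 + 0.0661] / 0.2475 = -0.7929 → -0.79
d₂ = d₁ − σ√T = -0.7929 − 0.2475 = -1.0404 → -1.04
e^(−rT) = e^(−0.071·0.5) = 0.9651
P = 130·0.9651·N(1.04) − 100·N(0.79) = 130·0.9651·0.8508 − 100·0.7852 = 106.7439 − 78.5200 = 28.2239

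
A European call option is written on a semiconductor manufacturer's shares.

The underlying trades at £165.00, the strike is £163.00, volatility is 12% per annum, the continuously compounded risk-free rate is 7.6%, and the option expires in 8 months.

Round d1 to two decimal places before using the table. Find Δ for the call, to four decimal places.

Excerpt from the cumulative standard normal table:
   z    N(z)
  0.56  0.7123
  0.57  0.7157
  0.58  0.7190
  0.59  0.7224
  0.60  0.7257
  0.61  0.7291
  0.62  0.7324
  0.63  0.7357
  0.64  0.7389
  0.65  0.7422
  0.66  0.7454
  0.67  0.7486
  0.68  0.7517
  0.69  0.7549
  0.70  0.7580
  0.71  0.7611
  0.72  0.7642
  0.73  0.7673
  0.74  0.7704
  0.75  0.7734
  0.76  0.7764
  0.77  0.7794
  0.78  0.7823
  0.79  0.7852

0.7549

σ√T = 0.12·√0.6667 = 0.0980
ln(S/K) + (r + σ²/2)T = ln(165/163) + (0.076 + 0.12²/2)·0.6667 = 0.0122 + 0.0555 = 0.0677
d₁ = 0.0677 / 0.0980 = 0.6906 which rounds to 0.69
N(d₁) = N(0.69) = 0.7549
Δ_call = N(d₁) = 0.7549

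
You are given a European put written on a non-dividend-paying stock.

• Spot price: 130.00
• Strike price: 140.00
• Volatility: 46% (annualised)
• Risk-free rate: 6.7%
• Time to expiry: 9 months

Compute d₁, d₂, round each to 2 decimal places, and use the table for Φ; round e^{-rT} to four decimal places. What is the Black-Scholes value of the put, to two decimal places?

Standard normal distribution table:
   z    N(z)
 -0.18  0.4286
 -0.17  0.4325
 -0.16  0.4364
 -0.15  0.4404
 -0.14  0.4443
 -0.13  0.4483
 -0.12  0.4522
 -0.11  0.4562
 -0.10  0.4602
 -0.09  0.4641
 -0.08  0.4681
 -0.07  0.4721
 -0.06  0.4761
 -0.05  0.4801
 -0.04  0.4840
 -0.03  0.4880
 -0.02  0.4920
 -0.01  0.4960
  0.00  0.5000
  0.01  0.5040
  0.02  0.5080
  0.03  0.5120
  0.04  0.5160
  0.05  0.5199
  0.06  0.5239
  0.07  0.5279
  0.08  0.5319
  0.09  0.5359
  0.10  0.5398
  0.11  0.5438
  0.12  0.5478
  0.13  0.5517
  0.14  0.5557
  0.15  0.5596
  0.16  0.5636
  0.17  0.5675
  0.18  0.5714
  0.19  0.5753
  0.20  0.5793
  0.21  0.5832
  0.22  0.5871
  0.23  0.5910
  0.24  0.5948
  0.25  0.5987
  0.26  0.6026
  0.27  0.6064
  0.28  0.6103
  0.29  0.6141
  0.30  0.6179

σ√T = 0.46 × 0.8660 = 0.3984
d₁ = [ln(130/140) + (0.067 + ½·0.46²)·0.75] / (σ√T) = (-0.0741 + 0.1296) / 0.3984 = 0.1393 → 0.14
d₂ = 0.1393 − 0.3984 = -0.2591 → -0.26
exp(−rT) = exp(−0.067·0.75) = 0.9510
N(−d₂) = N(0.26) = 0.6026;  N(−d₁) = N(-0.14) = 0.4443
P = 140·0.9510·0.6026 − 130·0.4443 = 80.2302 − 57.7590 = 22.4712

22.47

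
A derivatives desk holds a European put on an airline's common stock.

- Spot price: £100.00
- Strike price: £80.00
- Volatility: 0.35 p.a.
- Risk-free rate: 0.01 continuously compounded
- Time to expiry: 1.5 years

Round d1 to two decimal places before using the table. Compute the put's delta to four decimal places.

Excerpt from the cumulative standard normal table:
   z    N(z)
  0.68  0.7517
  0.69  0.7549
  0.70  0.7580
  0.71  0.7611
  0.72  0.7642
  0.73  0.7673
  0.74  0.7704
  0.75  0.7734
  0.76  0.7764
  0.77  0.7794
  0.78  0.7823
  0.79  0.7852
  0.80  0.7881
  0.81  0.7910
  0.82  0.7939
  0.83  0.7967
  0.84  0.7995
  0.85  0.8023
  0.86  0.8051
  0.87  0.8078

σ√T = 0.35 × 1.2247 = 0.4287
ln(S/K) + (r + σ²/2)T = ln(100/80) + (0.01 + 0.35²/2)·1.5 = 0.2231 + 0.1069 = 0.3300
d₁ = 0.3300 / 0.4287 = 0.7699 which rounds to 0.77
N(d₁) = N(0.77) = 0.7794
Δ_put = N(d₁) − 1 = 0.7794 − 1 = -0.2206

-0.2206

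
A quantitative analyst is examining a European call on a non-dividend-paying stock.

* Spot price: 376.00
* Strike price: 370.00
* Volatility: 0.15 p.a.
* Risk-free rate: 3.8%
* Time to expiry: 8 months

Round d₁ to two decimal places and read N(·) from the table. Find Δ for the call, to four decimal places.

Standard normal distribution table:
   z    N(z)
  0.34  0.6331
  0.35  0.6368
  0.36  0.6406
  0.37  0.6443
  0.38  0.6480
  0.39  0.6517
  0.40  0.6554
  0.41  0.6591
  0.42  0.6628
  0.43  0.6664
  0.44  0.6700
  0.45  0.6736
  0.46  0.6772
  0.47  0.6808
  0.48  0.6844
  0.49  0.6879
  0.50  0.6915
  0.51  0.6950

σ√T = 0.15·√0.6667 = 0.1225
d₁ = [ln(376/370) + (0.038 + 0.15²/2)·0.6667] / 0.1225 = [0.0161 + 0.0328] / 0.1225 = 0.3994 which rounds to 0.40
N(d₁) = N(0.40) = 0.6554
Δ_call = N(d₁) = 0.6554

0.6554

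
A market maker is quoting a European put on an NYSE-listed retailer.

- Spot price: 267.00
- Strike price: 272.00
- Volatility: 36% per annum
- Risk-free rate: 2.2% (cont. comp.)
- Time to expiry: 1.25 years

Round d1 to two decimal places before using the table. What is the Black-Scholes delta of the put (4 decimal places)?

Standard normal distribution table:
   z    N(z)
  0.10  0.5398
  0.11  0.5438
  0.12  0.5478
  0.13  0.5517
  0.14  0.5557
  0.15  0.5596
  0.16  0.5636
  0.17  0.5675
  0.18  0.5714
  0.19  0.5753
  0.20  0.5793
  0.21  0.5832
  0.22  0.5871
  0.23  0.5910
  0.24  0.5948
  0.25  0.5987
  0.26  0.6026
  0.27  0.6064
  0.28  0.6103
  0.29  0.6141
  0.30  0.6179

T = 1.25;  σ√T = 0.4025
d₁ = [ln(267/272) + (0.022 + 0.36²/2)·1.25] / 0.4025 = [-0.0186 + 0.1085] / 0.4025 = 0.2235 ⇒ 0.22
N(d₁) = N(0.22) = 0.5871
Δ_put = N(d₁) − 1 = 0.5871 − 1 = -0.4129

-0.4129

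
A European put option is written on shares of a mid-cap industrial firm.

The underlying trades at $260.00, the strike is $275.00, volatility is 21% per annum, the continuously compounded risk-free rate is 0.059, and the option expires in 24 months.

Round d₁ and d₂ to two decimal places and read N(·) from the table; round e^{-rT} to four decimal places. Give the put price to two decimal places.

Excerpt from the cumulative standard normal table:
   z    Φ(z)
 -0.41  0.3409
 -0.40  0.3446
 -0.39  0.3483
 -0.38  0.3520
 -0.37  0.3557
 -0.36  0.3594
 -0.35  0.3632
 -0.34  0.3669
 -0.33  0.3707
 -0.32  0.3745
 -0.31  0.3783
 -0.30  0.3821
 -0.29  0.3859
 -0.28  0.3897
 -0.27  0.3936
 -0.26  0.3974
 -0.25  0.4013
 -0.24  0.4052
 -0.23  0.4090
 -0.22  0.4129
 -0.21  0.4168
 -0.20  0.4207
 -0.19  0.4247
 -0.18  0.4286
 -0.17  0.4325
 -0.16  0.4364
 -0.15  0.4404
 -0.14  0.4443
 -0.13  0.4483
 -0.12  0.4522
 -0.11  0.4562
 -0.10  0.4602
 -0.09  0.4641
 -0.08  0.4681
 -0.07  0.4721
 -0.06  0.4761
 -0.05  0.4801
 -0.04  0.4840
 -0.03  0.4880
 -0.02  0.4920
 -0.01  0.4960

σ√T = 0.21 × 1.4142 = 0.2970
ln(S/K) + (r + σ²/2)T = ln(260/275) + (0.059 + 0.21²/2)·2 = -0.0561 + 0.1621 = 0.1060
d₁ = 0.1060 / 0.2970 = 0.3570 ⇒ 0.36
d₂ = d₁ − σ√T = 0.3570 − 0.2970 = 0.0600 ⇒ 0.06
exp(−rT) = exp(−0.059·2) = 0.8887
P = 275·0.8887·N(-0.06) − 260·N(-0.36) = 275·0.8887·0.4761 − 260·0.3594 = 116.3553 − 93.4440 = 22.9113

$22.91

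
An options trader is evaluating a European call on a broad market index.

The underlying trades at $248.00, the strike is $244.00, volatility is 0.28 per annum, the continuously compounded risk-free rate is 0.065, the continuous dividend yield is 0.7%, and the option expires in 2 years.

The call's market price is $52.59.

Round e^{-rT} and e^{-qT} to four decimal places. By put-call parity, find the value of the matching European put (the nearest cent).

exp(−qT) = exp(−0.007·2) = 0.9861;  exp(−rT) = exp(−0.065·2) = 0.8781
Put-call parity: C − P = S·e^(−qT) − K·e^(−rT) = 248·0.9861 − 244·0.8781 = 244.5528 − 214.2564 = 30.2964
P = C − (C − P) = 52.59 − (30.2964) = 22.2936

$22.29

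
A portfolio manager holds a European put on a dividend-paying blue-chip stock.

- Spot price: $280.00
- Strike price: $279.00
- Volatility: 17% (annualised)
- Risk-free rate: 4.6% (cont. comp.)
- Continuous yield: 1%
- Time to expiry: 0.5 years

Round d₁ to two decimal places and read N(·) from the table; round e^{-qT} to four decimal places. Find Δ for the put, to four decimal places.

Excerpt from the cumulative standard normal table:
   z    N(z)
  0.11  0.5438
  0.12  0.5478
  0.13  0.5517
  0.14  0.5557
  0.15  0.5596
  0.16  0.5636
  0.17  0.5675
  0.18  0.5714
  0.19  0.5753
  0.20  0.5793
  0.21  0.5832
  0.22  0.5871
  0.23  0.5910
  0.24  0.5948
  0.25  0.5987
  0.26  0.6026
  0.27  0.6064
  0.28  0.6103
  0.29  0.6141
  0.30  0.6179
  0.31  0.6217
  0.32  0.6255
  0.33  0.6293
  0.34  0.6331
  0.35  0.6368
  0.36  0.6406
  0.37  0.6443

-0.4032

T = 0.5;  σ√T = 0.1202
d₁ = [ln(280/279) + (0.046 − 0.01 + 0.17²/2)·0.5] / 0.1202 = [0.0036 + 0.0252] / 0.1202 = 0.2396 ⇒ 0.24
N(d₁) = N(0.24) = 0.5948
Δ_put = exp(−qT)·(N(d₁) − 1) = 0.9950·(0.5948 − 1) = -0.4032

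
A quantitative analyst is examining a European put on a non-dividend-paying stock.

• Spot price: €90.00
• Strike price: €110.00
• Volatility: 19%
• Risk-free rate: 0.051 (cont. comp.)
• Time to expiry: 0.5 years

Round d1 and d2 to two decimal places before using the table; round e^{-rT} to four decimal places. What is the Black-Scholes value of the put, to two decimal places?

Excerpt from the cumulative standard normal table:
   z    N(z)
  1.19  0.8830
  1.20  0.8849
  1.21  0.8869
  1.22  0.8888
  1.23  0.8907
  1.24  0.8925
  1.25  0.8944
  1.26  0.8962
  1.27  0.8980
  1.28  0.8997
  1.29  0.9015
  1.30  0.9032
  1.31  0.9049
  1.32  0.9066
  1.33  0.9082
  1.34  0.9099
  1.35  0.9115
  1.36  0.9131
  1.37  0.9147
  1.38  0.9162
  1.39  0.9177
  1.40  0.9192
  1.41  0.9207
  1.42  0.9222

σ√T = 0.19·√0.5 = 0.1344
ln(S/K) + (r + σ²/2)T = ln(90/110) + (0.051 + 0.19²/2)·0.5 = -0.2007 + 0.0345 = -0.1661
d₁ = -0.1661 / 0.1344 = -1.2367 → -1.24
d₂ = d₁ − σ√T = -1.2367 − 0.1344 = -1.3710 → -1.37
e^(−rT) = e^(−0.051·0.5) = 0.9748
N(−d₂) = N(1.37) = 0.9147;  N(−d₁) = N(1.24) = 0.8925
P = 110·0.9748·0.9147 − 90·0.8925 = 98.0815 − 80.3250 = 17.7565

€17.76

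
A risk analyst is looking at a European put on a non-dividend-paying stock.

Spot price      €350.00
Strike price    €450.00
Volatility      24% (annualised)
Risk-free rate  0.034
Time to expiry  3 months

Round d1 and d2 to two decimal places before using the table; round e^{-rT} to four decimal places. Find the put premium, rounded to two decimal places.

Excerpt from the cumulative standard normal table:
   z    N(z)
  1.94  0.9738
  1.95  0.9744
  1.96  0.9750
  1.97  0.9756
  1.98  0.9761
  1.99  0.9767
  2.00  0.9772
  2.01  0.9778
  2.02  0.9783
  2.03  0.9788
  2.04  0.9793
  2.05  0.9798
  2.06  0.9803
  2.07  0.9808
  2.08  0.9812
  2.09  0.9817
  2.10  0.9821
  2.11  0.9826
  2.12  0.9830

€96.54

T = 0.25;  σ√T = 0.1200
d₁ = [ln(350/450) + (0.034 + ½·0.24²)·0.25] / (σ√T) = (-0.2513 + 0.0157) / 0.1200 = -1.9635 ≈ -1.96
d₂ = -1.9635 − 0.1200 = -2.0835 ≈ -2.08
exp(−rT) = exp(−0.034·0.25) = 0.9915
P = 450·0.9915·N(2.08) − 350·N(1.96) = 450·0.9915·0.9812 − 350·0.9750 = 437.7869 − 341.2500 = 96.5369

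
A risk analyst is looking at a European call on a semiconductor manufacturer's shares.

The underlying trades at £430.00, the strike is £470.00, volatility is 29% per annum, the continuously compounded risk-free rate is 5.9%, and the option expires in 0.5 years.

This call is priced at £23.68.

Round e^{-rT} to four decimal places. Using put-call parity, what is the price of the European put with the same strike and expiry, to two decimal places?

e^(−rT) = e^(−0.059·0.5) = 0.9709
Put-call parity: C − P = S − K·e^(−rT) = 430 − 470·0.9709 = 430 − 456.3230 = -26.3230
P = C − (C − P) = 23.68 − (-26.3230) = 50.0030

£50.00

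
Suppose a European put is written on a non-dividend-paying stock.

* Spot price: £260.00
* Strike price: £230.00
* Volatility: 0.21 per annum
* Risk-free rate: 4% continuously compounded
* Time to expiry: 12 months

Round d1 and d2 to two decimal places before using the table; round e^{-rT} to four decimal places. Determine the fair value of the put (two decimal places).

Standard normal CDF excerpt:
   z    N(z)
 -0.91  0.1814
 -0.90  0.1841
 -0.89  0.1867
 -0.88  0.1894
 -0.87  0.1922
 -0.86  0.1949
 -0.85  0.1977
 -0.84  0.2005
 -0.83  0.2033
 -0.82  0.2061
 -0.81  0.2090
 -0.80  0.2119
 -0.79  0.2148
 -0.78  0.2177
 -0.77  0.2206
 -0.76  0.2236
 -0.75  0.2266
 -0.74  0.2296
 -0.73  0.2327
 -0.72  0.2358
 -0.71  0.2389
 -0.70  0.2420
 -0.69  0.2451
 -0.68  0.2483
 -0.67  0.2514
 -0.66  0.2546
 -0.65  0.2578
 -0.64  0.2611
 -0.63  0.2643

£6.31

σ√T = 0.21·√1 = 0.2100
ln(S/K) + (r + σ²/2)T = ln(260/230) + (0.04 + 0.21²/2)·1 = 0.1226 + 0.0620 = 0.1847
d₁ = 0.1847 / 0.2100 = 0.8793 → 0.88
d₂ = d₁ − σ√T = 0.8793 − 0.2100 = 0.6693 → 0.67
e^(−rT) = e^(−0.04·1) = 0.9608
N(−d₂) = N(-0.67) = 0.2514;  N(−d₁) = N(-0.88) = 0.1894
P = 230·0.9608·0.2514 − 260·0.1894 = 55.5554 − 49.2440 = 6.3114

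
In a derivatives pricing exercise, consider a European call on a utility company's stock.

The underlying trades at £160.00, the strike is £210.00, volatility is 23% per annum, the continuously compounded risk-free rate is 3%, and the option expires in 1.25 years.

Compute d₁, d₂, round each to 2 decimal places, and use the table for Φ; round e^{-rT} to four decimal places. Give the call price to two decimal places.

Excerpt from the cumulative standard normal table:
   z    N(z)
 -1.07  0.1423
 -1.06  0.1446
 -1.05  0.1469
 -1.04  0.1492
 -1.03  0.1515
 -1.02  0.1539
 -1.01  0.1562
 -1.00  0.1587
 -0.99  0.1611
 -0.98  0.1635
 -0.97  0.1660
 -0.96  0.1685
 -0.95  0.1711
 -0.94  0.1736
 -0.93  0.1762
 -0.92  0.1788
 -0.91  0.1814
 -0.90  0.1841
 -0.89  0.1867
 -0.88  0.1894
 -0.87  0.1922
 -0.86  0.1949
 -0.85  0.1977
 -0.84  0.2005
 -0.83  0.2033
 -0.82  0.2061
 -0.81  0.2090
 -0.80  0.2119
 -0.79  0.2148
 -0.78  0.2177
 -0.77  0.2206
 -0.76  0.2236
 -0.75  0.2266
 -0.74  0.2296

£4.65

σ√T = 0.23 × 1.1180 = 0.2571
ln(S/K) + (r + σ²/2)T = ln(160/210) + (0.03 + 0.23²/2)·1.25 = -0.2719 + 0.0706 = -0.2014
d₁ = -0.2014 / 0.2571 = -0.7831 which rounds to -0.78
d₂ = d₁ − σ√T = -0.7831 − 0.2571 = -1.0402 which rounds to -1.04
exp(−rT) = exp(−0.03·1.25) = 0.9632
N(d₁) = N(-0.78) = 0.2177;  N(d₂) = N(-1.04) = 0.1492
C = 160·0.2177 − 210·0.9632·0.1492 = 34.8320 − 30.1790 = 4.6530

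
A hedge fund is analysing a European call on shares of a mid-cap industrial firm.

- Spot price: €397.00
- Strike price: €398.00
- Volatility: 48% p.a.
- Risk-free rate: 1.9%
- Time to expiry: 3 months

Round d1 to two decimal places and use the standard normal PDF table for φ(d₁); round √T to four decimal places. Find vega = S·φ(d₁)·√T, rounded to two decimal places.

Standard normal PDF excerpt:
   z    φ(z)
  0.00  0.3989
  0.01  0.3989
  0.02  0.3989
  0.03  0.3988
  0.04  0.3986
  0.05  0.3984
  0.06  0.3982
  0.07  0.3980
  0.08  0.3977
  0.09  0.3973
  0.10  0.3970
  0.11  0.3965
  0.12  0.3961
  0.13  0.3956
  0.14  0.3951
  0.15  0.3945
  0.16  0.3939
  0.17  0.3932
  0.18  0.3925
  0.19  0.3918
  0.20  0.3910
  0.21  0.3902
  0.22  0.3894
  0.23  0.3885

σ√T = 0.48·√0.25 = 0.2400
d₁ = [ln(397/398) + (0.019 + 0.48²/2)·0.25] / 0.2400 = [-0.0025 + 0.0335] / 0.2400 = 0.1293 → 0.13
√T = √0.25 = 0.5000
φ(d₁) = φ(0.13) = 0.3956
vega = S·φ(d₁)·√T = 397·0.3956·0.5000 = 78.5266

78.53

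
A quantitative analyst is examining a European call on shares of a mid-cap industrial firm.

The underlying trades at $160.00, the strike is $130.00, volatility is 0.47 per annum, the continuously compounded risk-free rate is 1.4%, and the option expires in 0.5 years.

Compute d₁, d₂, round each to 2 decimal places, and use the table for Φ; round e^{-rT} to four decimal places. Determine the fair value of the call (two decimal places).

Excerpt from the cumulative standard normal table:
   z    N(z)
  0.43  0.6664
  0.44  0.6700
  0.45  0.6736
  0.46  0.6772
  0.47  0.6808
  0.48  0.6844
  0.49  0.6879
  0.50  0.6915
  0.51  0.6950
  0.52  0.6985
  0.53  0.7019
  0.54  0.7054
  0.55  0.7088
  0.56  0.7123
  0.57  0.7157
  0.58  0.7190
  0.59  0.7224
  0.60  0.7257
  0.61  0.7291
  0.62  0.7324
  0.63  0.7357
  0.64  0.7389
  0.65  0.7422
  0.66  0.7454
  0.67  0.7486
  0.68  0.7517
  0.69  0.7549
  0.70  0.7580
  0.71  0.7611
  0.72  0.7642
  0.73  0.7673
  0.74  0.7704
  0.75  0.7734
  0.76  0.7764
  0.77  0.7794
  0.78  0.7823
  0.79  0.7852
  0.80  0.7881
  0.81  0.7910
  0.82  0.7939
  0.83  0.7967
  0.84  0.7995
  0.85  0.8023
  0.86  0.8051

σ√T = 0.47 × 0.7071 = 0.3323
ln(S/K) + (r + σ²/2)T = ln(160/130) + (0.014 + 0.47²/2)·0.5 = 0.2076 + 0.0622 = 0.2699
d₁ = 0.2699 / 0.3323 = 0.8120 ≈ 0.81
d₂ = d₁ − σ√T = 0.8120 − 0.3323 = 0.4797 ≈ 0.48
e^(−rT) = e^(−0.014·0.5) = 0.9930
N(d₁) = N(0.81) = 0.7910;  N(d₂) = N(0.48) = 0.6844
C = 160·0.7910 − 130·0.9930·0.6844 = 126.5600 − 88.3492 = 38.2108

$38.21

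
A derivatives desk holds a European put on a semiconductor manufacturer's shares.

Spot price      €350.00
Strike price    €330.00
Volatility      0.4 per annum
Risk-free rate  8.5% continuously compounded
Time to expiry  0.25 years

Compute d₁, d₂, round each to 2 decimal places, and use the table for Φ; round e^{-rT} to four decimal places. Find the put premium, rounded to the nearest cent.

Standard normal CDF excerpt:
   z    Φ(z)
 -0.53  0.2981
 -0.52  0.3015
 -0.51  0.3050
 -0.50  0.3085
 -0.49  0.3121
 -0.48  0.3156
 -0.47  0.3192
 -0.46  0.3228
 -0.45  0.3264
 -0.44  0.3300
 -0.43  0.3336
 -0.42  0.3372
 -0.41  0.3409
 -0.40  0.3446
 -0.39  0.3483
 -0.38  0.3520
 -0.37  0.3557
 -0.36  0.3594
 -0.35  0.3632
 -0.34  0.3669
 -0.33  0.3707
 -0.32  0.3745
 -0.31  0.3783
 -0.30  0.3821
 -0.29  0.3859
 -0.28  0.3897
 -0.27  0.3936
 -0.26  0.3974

€15.47

T = 0.25;  σ√T = 0.2000
d₁ = [ln(350/330) + (0.085 + 0.4²/2)·0.25] / 0.2000 = [0.0588 + 0.0413] / 0.2000 = 0.5005 which rounds to 0.50
d₂ = d₁ − σ√T = 0.5005 − 0.2000 = 0.3005 which rounds to 0.30
e^(−rT) = e^(−0.085·0.25) = 0.9790
N(−d₂) = N(-0.30) = 0.3821;  N(−d₁) = N(-0.50) = 0.3085
P = 330·0.9790·0.3821 − 350·0.3085 = 123.4450 − 107.9750 = 15.4700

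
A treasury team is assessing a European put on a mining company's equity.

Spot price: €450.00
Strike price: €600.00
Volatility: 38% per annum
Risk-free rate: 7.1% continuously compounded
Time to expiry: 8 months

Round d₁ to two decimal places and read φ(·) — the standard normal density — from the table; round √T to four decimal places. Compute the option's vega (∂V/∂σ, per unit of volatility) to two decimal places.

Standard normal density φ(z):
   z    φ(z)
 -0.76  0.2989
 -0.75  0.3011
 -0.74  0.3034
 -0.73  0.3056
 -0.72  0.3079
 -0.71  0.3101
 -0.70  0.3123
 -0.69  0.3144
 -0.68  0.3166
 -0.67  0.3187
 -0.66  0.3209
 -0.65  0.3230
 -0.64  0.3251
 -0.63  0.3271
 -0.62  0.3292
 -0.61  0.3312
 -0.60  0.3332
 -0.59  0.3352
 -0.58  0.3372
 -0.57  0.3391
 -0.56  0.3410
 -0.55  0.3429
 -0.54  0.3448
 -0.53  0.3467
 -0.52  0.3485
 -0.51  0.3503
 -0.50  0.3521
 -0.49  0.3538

120.96

T = 0.6667;  σ√T = 0.3103
d₁ = [ln(450/600) + (0.071 + ½·0.38²)·0.6667] / (σ√T) = (-0.2877 + 0.0955) / 0.3103 = -0.6195 → -0.62
√T = √0.6667 = 0.8165
φ(d₁) = φ(-0.62) = 0.3292
vega = S·φ(d₁)·√T = 450·0.3292·0.8165 = 120.9563
(Call and put vega coincide under Black-Scholes.)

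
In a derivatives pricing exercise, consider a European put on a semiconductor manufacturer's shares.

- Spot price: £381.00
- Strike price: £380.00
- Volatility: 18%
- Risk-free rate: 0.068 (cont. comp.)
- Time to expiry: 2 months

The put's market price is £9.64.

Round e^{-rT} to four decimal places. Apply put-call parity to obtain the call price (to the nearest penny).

£14.93

e^(−rT) = e^(−0.068·0.1667) = 0.9887
Put-call parity: C − P = S − K·e^(−rT) = 381 − 380·0.9887 = 381 − 375.7060 = 5.2940
C = P + (C − P) = 9.64 + (5.2940) = 14.9340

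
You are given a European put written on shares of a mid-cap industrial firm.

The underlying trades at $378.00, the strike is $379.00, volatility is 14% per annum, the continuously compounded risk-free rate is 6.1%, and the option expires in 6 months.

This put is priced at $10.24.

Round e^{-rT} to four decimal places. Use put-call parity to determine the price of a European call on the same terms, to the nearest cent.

exp(−rT) = exp(−0.061·0.5) = 0.9700
Put-call parity: C − P = S − K·e^(−rT) = 378 − 379·0.9700 = 378 − 367.6300 = 10.3700
C = P + (C − P) = 10.24 + (10.3700) = 20.6100

$20.61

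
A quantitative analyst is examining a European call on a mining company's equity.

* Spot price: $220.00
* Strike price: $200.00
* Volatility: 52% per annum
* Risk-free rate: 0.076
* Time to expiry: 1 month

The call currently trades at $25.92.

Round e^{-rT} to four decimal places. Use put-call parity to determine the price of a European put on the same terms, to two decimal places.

$4.66

e^(−rT) = e^(−0.076·0.08333) = 0.9937
Put-call parity: C − P = S − K·e^(−rT) = 220 − 200·0.9937 = 220 − 198.7400 = 21.2600
P = C − (C − P) = 25.92 − (21.2600) = 4.6600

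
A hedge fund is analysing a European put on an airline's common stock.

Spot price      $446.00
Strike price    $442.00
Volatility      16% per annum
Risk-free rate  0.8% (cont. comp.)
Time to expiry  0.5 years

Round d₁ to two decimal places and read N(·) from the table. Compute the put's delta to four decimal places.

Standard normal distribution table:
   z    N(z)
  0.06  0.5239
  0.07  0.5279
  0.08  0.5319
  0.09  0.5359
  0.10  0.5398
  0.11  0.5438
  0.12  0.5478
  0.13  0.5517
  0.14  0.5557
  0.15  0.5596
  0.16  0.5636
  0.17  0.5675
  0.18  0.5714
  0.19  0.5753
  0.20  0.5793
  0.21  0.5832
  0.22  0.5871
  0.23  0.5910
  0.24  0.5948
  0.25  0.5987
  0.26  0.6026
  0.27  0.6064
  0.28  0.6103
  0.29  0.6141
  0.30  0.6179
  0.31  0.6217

T = 0.5;  σ√T = 0.1131
ln(S/K) + (r + σ²/2)T = ln(446/442) + (0.008 + 0.16²/2)·0.5 = 0.0090 + 0.0104 = 0.0194
d₁ = 0.0194 / 0.1131 = 0.1716 ≈ 0.17
N(d₁) = N(0.17) = 0.5675
Δ_put = N(d₁) − 1 = 0.5675 − 1 = -0.4325

-0.4325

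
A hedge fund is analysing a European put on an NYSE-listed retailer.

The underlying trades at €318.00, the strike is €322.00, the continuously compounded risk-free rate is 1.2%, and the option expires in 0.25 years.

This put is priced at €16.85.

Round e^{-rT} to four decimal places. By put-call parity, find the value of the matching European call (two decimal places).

€13.82

e^(−rT) = e^(−0.012·0.25) = 0.9970
Put-call parity: C − P = S − K·e^(−rT) = 318 − 322·0.9970 = 318 − 321.0340 = -3.0340
C = P + (C − P) = 16.85 + (-3.0340) = 13.8160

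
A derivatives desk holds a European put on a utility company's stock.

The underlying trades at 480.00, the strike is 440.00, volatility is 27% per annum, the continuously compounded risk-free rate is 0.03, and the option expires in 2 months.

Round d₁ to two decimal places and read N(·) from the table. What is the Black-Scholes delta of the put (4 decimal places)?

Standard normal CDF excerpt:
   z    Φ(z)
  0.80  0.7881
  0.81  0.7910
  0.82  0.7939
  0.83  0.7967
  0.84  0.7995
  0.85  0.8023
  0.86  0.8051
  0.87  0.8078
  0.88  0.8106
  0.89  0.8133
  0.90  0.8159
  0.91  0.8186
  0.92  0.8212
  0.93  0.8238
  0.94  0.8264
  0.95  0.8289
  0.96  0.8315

-0.1867

T = 0.1667;  σ√T = 0.1102
d₁ = [ln(480/440) + (0.03 + ½·0.27²)·0.1667] / (σ√T) = (0.0870 + 0.0111) / 0.1102 = 0.8899 which rounds to 0.89
N(d₁) = N(0.89) = 0.8133
Δ_put = N(d₁) − 1 = 0.8133 − 1 = -0.1867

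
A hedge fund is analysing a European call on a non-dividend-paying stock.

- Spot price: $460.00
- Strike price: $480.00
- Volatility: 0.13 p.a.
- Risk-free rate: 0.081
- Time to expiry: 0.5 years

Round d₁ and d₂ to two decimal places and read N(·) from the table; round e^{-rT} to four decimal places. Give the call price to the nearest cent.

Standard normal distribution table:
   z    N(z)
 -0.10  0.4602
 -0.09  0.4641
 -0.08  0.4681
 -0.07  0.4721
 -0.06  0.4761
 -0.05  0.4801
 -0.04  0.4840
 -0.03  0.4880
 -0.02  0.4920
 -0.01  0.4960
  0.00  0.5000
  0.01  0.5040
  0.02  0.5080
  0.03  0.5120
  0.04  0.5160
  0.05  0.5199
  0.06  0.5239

σ√T = 0.13 × 0.7071 = 0.0919
d₁ = [ln(460/480) + (0.081 + ½·0.13²)·0.5] / (σ√T) = (-0.0426 + 0.0447) / 0.0919 = 0.0236 ⇒ 0.02
d₂ = 0.0236 − 0.0919 = -0.0684 ⇒ -0.07
exp(−rT) = exp(−0.081·0.5) = 0.9603
N(d₁) = N(0.02) = 0.5080;  N(d₂) = N(-0.07) = 0.4721
C = 460·0.5080 − 480·0.9603·0.4721 = 233.6800 − 217.6117 = 16.0683

$16.07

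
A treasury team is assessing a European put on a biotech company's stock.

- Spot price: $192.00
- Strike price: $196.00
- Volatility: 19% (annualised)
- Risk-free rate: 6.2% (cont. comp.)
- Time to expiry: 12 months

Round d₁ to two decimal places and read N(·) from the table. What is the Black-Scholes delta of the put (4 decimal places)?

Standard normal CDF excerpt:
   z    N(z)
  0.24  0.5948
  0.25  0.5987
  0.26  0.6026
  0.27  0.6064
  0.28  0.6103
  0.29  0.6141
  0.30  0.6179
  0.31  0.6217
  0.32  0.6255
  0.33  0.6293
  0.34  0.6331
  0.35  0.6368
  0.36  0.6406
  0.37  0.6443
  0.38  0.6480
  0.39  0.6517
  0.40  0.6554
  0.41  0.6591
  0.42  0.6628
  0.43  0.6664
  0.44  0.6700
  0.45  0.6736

σ√T = 0.19 × 1.0000 = 0.1900
ln(S/K) + (r + σ²/2)T = ln(192/196) + (0.062 + 0.19²/2)·1 = -0.0206 + 0.0800 = 0.0594
d₁ = 0.0594 / 0.1900 = 0.3128 which rounds to 0.31
N(d₁) = N(0.31) = 0.6217
Δ_put = N(d₁) − 1 = 0.6217 − 1 = -0.3783

-0.3783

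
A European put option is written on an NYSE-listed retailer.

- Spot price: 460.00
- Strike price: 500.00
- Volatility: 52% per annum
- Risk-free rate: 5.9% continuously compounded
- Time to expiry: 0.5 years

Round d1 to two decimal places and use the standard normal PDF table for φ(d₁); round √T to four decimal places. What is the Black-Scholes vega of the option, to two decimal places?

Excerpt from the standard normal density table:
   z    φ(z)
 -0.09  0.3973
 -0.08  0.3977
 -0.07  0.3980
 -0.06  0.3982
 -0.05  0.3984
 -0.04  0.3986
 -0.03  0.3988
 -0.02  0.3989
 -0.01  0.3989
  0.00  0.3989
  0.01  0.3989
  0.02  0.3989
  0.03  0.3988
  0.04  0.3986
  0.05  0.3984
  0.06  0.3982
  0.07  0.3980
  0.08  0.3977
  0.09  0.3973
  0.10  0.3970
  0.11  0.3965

T = 0.5;  σ√T = 0.3677
d₁ = [ln(460/500) + (0.059 + 0.52²/2)·0.5] / 0.3677 = [-0.0834 + 0.0971] / 0.3677 = 0.0373 ⇒ 0.04
√T = √0.5 = 0.7071
φ(d₁) = φ(0.04) = 0.3986
vega = S·φ(d₁)·√T = 460·0.3986·0.7071 = 129.6510
(The call has the same vega.)

129.65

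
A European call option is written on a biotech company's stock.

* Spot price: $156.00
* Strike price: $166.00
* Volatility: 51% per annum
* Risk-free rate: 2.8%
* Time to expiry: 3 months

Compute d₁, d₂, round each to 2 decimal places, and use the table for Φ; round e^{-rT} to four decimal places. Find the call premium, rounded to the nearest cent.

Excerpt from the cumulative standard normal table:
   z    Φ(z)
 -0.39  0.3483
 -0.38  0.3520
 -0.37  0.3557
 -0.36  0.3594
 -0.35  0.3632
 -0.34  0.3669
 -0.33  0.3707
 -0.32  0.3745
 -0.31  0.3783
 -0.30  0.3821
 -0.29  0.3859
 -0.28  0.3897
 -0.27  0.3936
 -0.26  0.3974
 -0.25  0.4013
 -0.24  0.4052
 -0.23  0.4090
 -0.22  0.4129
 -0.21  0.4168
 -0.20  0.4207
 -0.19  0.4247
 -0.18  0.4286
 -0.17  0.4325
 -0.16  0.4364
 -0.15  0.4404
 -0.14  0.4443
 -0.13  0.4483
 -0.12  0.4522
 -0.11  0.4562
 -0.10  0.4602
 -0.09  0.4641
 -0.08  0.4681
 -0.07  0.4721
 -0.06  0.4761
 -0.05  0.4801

$11.92

σ√T = 0.51 × 0.5000 = 0.2550
ln(S/K) + (r + σ²/2)T = ln(156/166) + (0.028 + 0.51²/2)·0.25 = -0.0621 + 0.0395 = -0.0226
d₁ = -0.0226 / 0.2550 = -0.0887 which rounds to -0.09
d₂ = d₁ − σ√T = -0.0887 − 0.2550 = -0.3437 which rounds to -0.34
e^(−rT) = e^(−0.028·0.25) = 0.9930
N(d₁) = N(-0.09) = 0.4641;  N(d₂) = N(-0.34) = 0.3669
C = 156·0.4641 − 166·0.9930·0.3669 = 72.3996 − 60.4791 = 11.9205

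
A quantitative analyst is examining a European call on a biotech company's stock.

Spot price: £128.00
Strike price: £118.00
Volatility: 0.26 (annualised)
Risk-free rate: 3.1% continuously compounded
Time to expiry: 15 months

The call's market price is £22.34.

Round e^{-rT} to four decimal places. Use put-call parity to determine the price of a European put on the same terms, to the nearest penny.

exp(−rT) = exp(−0.031·1.25) = 0.9620
Put-call parity: C − P = S − K·e^(−rT) = 128 − 118·0.9620 = 128 − 113.5160 = 14.4840
P = C − (C − P) = 22.34 − (14.4840) = 7.8560

£7.86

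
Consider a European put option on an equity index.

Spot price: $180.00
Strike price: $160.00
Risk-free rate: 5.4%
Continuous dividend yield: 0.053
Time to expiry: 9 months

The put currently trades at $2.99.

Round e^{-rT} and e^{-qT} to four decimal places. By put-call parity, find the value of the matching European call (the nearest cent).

$22.32

exp(−qT) = exp(−0.053·0.75) = 0.9610;  exp(−rT) = exp(−0.054·0.75) = 0.9603
Put-call parity: C − P = S·e^(−qT) − K·e^(−rT) = 180·0.9610 − 160·0.9603 = 172.9800 − 153.6480 = 19.3320
C = P + (C − P) = 2.99 + (19.3320) = 22.3220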